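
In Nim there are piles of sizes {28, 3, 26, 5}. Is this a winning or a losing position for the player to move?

Write each in binary and XOR column by column:
  11100  (28)
  00011  (3)
  11010  (26)
  00101  (5)
  -----
  00000  (0)
The nim-sum is 0, so this is a P-position: the player to move is in a losing position under optimal play.

Losing position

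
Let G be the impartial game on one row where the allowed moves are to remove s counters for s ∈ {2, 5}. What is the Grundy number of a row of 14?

0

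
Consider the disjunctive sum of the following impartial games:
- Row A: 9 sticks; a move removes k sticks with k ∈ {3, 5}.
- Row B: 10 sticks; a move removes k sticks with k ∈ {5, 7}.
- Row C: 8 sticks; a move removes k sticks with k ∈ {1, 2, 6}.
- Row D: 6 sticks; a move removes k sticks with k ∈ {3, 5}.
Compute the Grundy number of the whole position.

Grundy values for row A (subtraction set {3, 5}):
k:     0  1  2  3  4  5  6  7  8  9
g(k):  0  0  0  1  1  1  2  2  0  0
So g(9) = 0.
Build the Grundy sequence for row B with g(k) = mex{g(k−s) : s ∈ {5, 7}, s ≤ k}:
k:     0  1  2  3  4  5  6  7  8  9 10
g(k):  0  0  0  0  0  1  1  1  1  1  2
So g(10) = 2.
Build the Grundy sequence for row C with g(k) = mex{g(k−s) : s ∈ {1, 2, 6}, s ≤ k}:
k:     0  1  2  3  4  5  6  7  8
g(k):  0  1  2  0  1  2  3  0  1
So g(8) = 1.
Build the Grundy sequence for row D with g(k) = mex{g(k−s) : s ∈ {3, 5}, s ≤ k}:
k:     0  1  2  3  4  5  6
g(k):  0  0  0  1  1  1  2
So g(6) = 2.
The value of a disjunctive sum is the nim-sum of the parts.
Combined value = 0 ⊕ 2 ⊕ 1 ⊕ 2 = 1.

1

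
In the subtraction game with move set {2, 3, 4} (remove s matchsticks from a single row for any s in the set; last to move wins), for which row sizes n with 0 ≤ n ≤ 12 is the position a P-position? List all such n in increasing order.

0, 1, 6, 7, 12

Build the Grundy sequence with g(k) = mex{g(k−s) : s ∈ {2, 3, 4}, s ≤ k}:
k:     0  1  2  3  4  5  6  7  8  9 10 11 12
g(k):  0  0  1  1  2  2  0  0  1  1  2  2  0
The P-positions (g = 0) in 0..12 are 0, 1, 6, 7, 12.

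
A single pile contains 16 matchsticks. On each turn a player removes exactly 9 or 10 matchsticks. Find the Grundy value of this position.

1

Grundy values for subtraction set {9, 10}:
k:     0  1  2  3  4  5  6  7  8  9 10 11 12 13 14 15 16
g(k):  0  0  0  0  0  0  0  0  0  1  1  1  1  1  1  1  1
So g(16) = 1.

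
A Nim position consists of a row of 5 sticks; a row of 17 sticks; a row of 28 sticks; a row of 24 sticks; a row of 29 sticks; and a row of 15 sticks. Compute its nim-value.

2

Nim-sum: 5 XOR 17 XOR 28 XOR 24 XOR 29 XOR 15 = 2.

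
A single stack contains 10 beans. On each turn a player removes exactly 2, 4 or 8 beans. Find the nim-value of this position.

2

Grundy values for subtraction set {2, 4, 8}:
g(0) = mex{} = 0
g(1) = mex{} = 0
g(2) = mex{0} = 1
g(3) = mex{0} = 1
g(4) = mex{0,1} = 2
g(5) = mex{0,1} = 2
g(6) = mex{1,2} = 0
g(7) = mex{1,2} = 0
g(8) = mex{0,2} = 1
g(9) = mex{0,2} = 1
g(10) = mex{0,1} = 2
So g(10) = 2.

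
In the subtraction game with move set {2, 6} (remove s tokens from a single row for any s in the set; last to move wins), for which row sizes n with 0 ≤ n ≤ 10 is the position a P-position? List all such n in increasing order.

0, 1, 4, 5, 8, 9

Build the Grundy sequence with g(k) = mex{g(k−s) : s ∈ {2, 6}, s ≤ k}:
g(0) = mex{} = 0
g(1) = mex{} = 0
g(2) = mex{0} = 1
g(3) = mex{0} = 1
g(4) = mex{1} = 0
g(5) = mex{1} = 0
g(6) = mex{0} = 1
g(7) = mex{0} = 1
g(8) = mex{1} = 0
g(9) = mex{1} = 0
g(10) = mex{0} = 1
The P-positions (g = 0) in 0..10 are 0, 1, 4, 5, 8, 9.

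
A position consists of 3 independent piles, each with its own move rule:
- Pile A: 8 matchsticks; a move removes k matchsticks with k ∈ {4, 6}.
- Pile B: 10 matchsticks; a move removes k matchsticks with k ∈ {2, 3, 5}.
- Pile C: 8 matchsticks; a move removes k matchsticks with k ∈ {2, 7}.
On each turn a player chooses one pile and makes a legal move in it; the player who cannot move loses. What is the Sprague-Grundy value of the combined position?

Grundy values for pile A (subtraction set {4, 6}):
g(0) = mex{} = 0
g(1) = mex{} = 0
g(2) = mex{} = 0
g(3) = mex{} = 0
g(4) = mex{0} = 1
g(5) = mex{0} = 1
g(6) = mex{0} = 1
g(7) = mex{0} = 1
g(8) = mex{0,1} = 2
So g(8) = 2.
Grundy values for pile B (subtraction set {2, 3, 5}):
g(0) = mex{} = 0
g(1) = mex{} = 0
g(2) = mex{0} = 1
g(3) = mex{0} = 1
g(4) = mex{0,1} = 2
g(5) = mex{0,1} = 2
g(6) = mex{0,1,2} = 3
g(7) = mex{1,2} = 0
g(8) = mex{1,2,3} = 0
g(9) = mex{0,2,3} = 1
g(10) = mex{0,2} = 1
So g(10) = 1.
Grundy values for pile C (subtraction set {2, 7}):
k:     0  1  2  3  4  5  6  7  8
g(k):  0  0  1  1  0  0  1  1  2
So g(8) = 2.
By the Sprague-Grundy theorem, the Grundy value of a sum of independent games is the XOR of the component values.
Combined value = 2 XOR 1 XOR 2 = 1.

1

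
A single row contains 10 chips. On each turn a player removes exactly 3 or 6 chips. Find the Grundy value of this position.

Compute g(0), g(1), … for moves {3, 6}:
k:     0  1  2  3  4  5  6  7  8  9 10
g(k):  0  0  0  1  1  1  2  2  2  0  0
So g(10) = 0.

0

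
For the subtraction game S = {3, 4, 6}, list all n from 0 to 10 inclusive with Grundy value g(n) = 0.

0, 1, 2, 9, 10

Build the Grundy sequence with g(k) = mex{g(k−s) : s ∈ {3, 4, 6}, s ≤ k}:
k:     0  1  2  3  4  5  6  7  8  9 10
g(k):  0  0  0  1  1  1  2  2  2  0  0
The P-positions (g = 0) in 0..10 are 0, 1, 2, 9, 10.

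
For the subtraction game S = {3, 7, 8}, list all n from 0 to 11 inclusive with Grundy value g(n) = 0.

0, 1, 2, 6, 11

Build the Grundy sequence with g(k) = mex{g(k−s) : s ∈ {3, 7, 8}, s ≤ k}:
k:     0  1  2  3  4  5  6  7  8  9 10 11
g(k):  0  0  0  1  1  1  0  2  2  1  3  0
The P-positions (g = 0) in 0..11 are 0, 1, 2, 6, 11.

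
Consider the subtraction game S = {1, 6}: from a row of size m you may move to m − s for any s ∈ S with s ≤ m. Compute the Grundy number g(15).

1

Compute g(0), g(1), … for moves {1, 6}:
k:     0  1  2  3  4  5  6  7  8  9 10 11 12 13 14 15
g(k):  0  1  0  1  0  1  2  0  1  0  1  0  1  2  0  1
So g(15) = 1.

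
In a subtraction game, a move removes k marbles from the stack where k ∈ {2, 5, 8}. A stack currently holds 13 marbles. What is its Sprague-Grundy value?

Build the Grundy sequence with g(k) = mex{g(k−s) : s ∈ {2, 5, 8}, s ≤ k}:
g(0) = mex{} = 0
g(1) = mex{} = 0
g(2) = mex{0} = 1
g(3) = mex{0} = 1
g(4) = mex{1} = 0
g(5) = mex{0,1} = 2
g(6) = mex{0} = 1
g(7) = mex{1,2} = 0
g(8) = mex{0,1} = 2
g(9) = mex{0} = 1
g(10) = mex{1,2} = 0
g(11) = mex{1} = 0
g(12) = mex{0} = 1
g(13) = mex{0,2} = 1
So g(13) = 1.

1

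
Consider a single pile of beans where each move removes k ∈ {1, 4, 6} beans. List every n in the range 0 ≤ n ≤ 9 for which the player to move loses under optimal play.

0, 2, 5, 7

Grundy values for subtraction set {1, 4, 6}:
g(0) = mex{} = 0
g(1) = mex{0} = 1
g(2) = mex{1} = 0
g(3) = mex{0} = 1
g(4) = mex{0,1} = 2
g(5) = mex{1,2} = 0
g(6) = mex{0} = 1
g(7) = mex{1} = 0
g(8) = mex{0,2} = 1
g(9) = mex{0,1} = 2
The P-positions (g = 0) in 0..9 are 0, 2, 5, 7.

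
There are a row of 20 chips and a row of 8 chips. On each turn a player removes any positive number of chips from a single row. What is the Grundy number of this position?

In binary:
  10100  (20)
  01000  (8)
  -----
  11100  (28)

28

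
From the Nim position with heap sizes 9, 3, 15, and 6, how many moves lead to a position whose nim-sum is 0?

3

Bitwise XOR of the heap sizes:
  1001  (9)
  0011  (3)
  1111  (15)
  0110  (6)
  ----
  0011  (3)
The overall nim-sum is X = 3. A heap of size p has a winning move iff p XOR X < p (reduce it to p XOR X).
  9: 9 XOR 3 = 10 ≥ 9 — no move.
  3: 3 XOR 3 = 0 < 3 — winning move (to 0).
  15: 15 XOR 3 = 12 < 15 — winning move (to 12).
  6: 6 XOR 3 = 5 < 6 — winning move (to 5).
That gives 3 winning moves.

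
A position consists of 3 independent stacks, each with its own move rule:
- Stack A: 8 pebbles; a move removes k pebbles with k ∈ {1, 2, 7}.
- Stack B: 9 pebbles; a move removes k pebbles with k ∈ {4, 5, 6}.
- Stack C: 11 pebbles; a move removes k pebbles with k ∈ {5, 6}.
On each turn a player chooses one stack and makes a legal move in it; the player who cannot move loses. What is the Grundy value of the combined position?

For stack A, compute g(0), g(1), … with moves {1, 2, 7}:
g(0) = mex{} = 0
g(1) = mex{0} = 1
g(2) = mex{0,1} = 2
g(3) = mex{1,2} = 0
g(4) = mex{0,2} = 1
g(5) = mex{0,1} = 2
g(6) = mex{1,2} = 0
g(7) = mex{0,2} = 1
g(8) = mex{0,1} = 2
So g(8) = 2.
For stack B, compute g(0), g(1), … with moves {4, 5, 6}:
g(0) = mex{} = 0
g(1) = mex{} = 0
g(2) = mex{} = 0
g(3) = mex{} = 0
g(4) = mex{0} = 1
g(5) = mex{0} = 1
g(6) = mex{0} = 1
g(7) = mex{0} = 1
g(8) = mex{0,1} = 2
g(9) = mex{0,1} = 2
So g(9) = 2.
For stack C, compute g(0), g(1), … with moves {5, 6}:
g(0) = mex{} = 0
g(1) = mex{} = 0
g(2) = mex{} = 0
g(3) = mex{} = 0
g(4) = mex{} = 0
g(5) = mex{0} = 1
g(6) = mex{0} = 1
g(7) = mex{0} = 1
g(8) = mex{0} = 1
g(9) = mex{0} = 1
g(10) = mex{0,1} = 2
g(11) = mex{1} = 0
So g(11) = 0.
By the Sprague-Grundy theorem, the Grundy value of a sum of independent games is the XOR of the component values.
Combined value = 2 XOR 2 XOR 0 = 0.

0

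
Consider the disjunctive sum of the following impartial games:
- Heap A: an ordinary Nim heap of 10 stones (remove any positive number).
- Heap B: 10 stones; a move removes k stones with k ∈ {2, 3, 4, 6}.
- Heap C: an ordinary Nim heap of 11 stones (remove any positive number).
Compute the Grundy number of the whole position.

0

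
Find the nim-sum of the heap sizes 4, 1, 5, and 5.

5

Compute the nim-sum pairwise:
4 XOR 1 = 5
5 XOR 5 = 0
0 XOR 5 = 5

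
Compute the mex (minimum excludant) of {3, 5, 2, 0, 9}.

0 is in the set but 1 is not, so the mex is 1.

1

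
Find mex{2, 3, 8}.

0 is not in the set, so the mex is 0.

0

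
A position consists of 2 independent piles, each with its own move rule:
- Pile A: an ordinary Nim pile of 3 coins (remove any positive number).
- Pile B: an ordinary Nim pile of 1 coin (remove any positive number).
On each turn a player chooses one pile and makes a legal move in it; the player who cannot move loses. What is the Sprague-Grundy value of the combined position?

Pile A is a plain Nim pile of size 3, so its Grundy value is 3.
Pile B is a plain Nim pile of size 1, so its Grundy value is 1.
The value of a disjunctive sum is the nim-sum of the parts.
Combined value = 3 ⊕ 1 = 2.

2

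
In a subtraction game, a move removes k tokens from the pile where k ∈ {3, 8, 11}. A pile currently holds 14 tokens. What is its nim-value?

Compute g(0), g(1), … for moves {3, 8, 11}:
k:     0  1  2  3  4  5  6  7  8  9 10 11 12 13 14
g(k):  0  0  0  1  1  1  0  0  2  1  1  3  2  2  2
So g(14) = 2.

2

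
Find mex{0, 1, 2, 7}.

3

The values 0, 1, 2 are all present; 3 is the first non-negative integer missing from the set.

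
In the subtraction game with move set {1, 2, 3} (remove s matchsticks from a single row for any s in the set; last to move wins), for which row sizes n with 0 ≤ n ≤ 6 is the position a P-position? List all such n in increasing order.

0, 4

Grundy values for subtraction set {1, 2, 3}:
g(0) = mex{} = 0
g(1) = mex{0} = 1
g(2) = mex{0,1} = 2
g(3) = mex{0,1,2} = 3
g(4) = mex{1,2,3} = 0
g(5) = mex{0,2,3} = 1
g(6) = mex{0,1,3} = 2
The P-positions (g = 0) in 0..6 are 0, 4.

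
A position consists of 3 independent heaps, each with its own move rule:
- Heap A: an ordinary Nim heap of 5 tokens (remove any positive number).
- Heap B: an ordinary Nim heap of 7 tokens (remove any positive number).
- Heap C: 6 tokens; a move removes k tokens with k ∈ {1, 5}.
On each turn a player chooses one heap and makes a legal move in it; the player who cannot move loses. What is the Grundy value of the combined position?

2

Heap A is a plain Nim heap of size 5, so its Grundy value is 5.
Heap B is a plain Nim heap of size 7, so its Grundy value is 7.
For heap C, compute g(0), g(1), … with moves {1, 5}:
k:     0  1  2  3  4  5  6
g(k):  0  1  0  1  0  1  0
So g(6) = 0.
The value of a disjunctive sum is the nim-sum of the parts.
Combined value = 5 ⊕ 7 ⊕ 0 = 2.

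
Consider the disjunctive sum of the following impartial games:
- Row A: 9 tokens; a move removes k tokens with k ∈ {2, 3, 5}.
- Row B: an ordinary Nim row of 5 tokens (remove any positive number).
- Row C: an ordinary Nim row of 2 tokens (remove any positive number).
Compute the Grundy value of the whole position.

6

Build the Grundy sequence for row A with g(k) = mex{g(k−s) : s ∈ {2, 3, 5}, s ≤ k}:
g(0) = mex{} = 0
g(1) = mex{} = 0
g(2) = mex{0} = 1
g(3) = mex{0} = 1
g(4) = mex{0,1} = 2
g(5) = mex{0,1} = 2
g(6) = mex{0,1,2} = 3
g(7) = mex{1,2} = 0
g(8) = mex{1,2,3} = 0
g(9) = mex{0,2,3} = 1
So g(9) = 1.
Row B is a plain Nim row of size 5, so its Grundy value is 5.
Row C is a plain Nim row of size 2, so its Grundy value is 2.
By the Sprague-Grundy theorem, the Grundy value of a sum of independent games is the XOR of the component values.
Combined value = 1 XOR 5 XOR 2 = 6.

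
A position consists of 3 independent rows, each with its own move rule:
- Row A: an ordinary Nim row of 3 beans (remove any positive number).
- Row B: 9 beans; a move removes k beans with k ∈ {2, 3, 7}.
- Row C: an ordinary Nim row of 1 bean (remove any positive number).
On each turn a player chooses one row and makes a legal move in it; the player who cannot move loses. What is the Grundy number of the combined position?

Row A is a plain Nim row of size 3, so its Grundy value is 3.
For row B, compute g(0), g(1), … with moves {2, 3, 7}:
g(0) = mex{} = 0
g(1) = mex{} = 0
g(2) = mex{0} = 1
g(3) = mex{0} = 1
g(4) = mex{0,1} = 2
g(5) = mex{1} = 0
g(6) = mex{1,2} = 0
g(7) = mex{0,2} = 1
g(8) = mex{0} = 1
g(9) = mex{0,1} = 2
So g(9) = 2.
Row C is a plain Nim row of size 1, so its Grundy value is 1.
The value of a disjunctive sum is the nim-sum of the parts.
Combined value = 3 ⊕ 2 ⊕ 1 = 0.

0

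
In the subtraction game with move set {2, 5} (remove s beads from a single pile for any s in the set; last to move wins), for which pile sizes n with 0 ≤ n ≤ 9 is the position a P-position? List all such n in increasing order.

0, 1, 4, 7, 8

Compute g(0), g(1), … for moves {2, 5}:
k:     0  1  2  3  4  5  6  7  8  9
g(k):  0  0  1  1  0  2  1  0  0  1
The P-positions (g = 0) in 0..9 are 0, 1, 4, 7, 8.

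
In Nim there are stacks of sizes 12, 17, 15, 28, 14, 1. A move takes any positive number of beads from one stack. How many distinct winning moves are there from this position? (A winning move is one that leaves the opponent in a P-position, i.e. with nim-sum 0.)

3

In binary:
  01100  (12)
  10001  (17)
  01111  (15)
  11100  (28)
  01110  (14)
  00001  (1)
  -----
  00001  (1)
The overall nim-sum is X = 1. A stack of size p has a winning move iff p XOR X < p (reduce it to p XOR X).
  12: 12 XOR 1 = 13 ≥ 12 — no move.
  17: 17 XOR 1 = 16 < 17 — winning move (to 16).
  15: 15 XOR 1 = 14 < 15 — winning move (to 14).
  28: 28 XOR 1 = 29 ≥ 28 — no move.
  14: 14 XOR 1 = 15 ≥ 14 — no move.
  1: 1 XOR 1 = 0 < 1 — winning move (to 0).
That gives 3 winning moves.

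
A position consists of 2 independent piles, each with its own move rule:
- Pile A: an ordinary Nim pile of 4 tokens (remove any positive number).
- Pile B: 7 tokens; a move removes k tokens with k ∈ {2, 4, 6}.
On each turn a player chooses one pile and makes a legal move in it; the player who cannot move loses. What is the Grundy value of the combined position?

7

Pile A is a plain Nim pile of size 4, so its Grundy value is 4.
For pile B, compute g(0), g(1), … with moves {2, 4, 6}:
k:     0  1  2  3  4  5  6  7
g(k):  0  0  1  1  2  2  3  3
So g(7) = 3.
By the Sprague-Grundy theorem, the Grundy value of a sum of independent games is the XOR of the component values.
Combined value = 4 ⊕ 3 = 7.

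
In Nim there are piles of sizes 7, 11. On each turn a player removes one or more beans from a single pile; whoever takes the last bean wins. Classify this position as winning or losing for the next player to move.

Winning position

Nim-sum: 7 XOR 11 = 12.
The nim-sum is 12 ≠ 0, so this is an N-position: the player to move can win.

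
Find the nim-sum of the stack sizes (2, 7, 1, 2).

Bitwise XOR of the heap sizes:
  010  (2)
  111  (7)
  001  (1)
  010  (2)
  ---
  110  (6)

6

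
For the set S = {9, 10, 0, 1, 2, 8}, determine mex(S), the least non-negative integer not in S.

3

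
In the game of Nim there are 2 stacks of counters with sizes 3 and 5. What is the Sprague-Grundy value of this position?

6

Write each in binary and XOR column by column:
  011  (3)
  101  (5)
  ---
  110  (6)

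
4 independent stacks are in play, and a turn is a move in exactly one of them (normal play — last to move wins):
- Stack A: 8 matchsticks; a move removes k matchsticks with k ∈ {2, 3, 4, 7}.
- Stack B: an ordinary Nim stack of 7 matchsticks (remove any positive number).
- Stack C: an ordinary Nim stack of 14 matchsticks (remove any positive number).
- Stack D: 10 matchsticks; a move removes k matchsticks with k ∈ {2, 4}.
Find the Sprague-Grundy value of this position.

For stack A, compute g(0), g(1), … with moves {2, 3, 4, 7}:
g(0) = mex{} = 0
g(1) = mex{} = 0
g(2) = mex{0} = 1
g(3) = mex{0} = 1
g(4) = mex{0,1} = 2
g(5) = mex{0,1} = 2
g(6) = mex{1,2} = 0
g(7) = mex{0,1,2} = 3
g(8) = mex{0,2} = 1
So g(8) = 1.
Stack B is a plain Nim stack of size 7, so its Grundy value is 7.
Stack C is a plain Nim stack of size 14, so its Grundy value is 14.
Build the Grundy sequence for stack D with g(k) = mex{g(k−s) : s ∈ {2, 4}, s ≤ k}:
k:     0  1  2  3  4  5  6  7  8  9 10
g(k):  0  0  1  1  2  2  0  0  1  1  2
So g(10) = 2.
By the Sprague-Grundy theorem, the Grundy value of a sum of independent games is the XOR of the component values.
Combined value = 1 XOR 7 XOR 14 XOR 2 = 10.

10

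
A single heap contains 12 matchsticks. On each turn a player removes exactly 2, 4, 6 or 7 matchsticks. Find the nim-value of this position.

Compute g(0), g(1), … for moves {2, 4, 6, 7}:
g(0) = mex{} = 0
g(1) = mex{} = 0
g(2) = mex{0} = 1
g(3) = mex{0} = 1
g(4) = mex{0,1} = 2
g(5) = mex{0,1} = 2
g(6) = mex{0,1,2} = 3
g(7) = mex{0,1,2} = 3
g(8) = mex{0,1,2,3} = 4
g(9) = mex{1,2,3} = 0
g(10) = mex{1,2,3,4} = 0
g(11) = mex{0,2,3} = 1
g(12) = mex{0,2,3,4} = 1
So g(12) = 1.

1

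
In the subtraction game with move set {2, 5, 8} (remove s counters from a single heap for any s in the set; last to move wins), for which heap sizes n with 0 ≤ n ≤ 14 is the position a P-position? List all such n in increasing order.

0, 1, 4, 7, 10, 11, 14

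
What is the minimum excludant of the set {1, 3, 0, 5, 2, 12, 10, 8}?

The values 0, 1, 2, 3 are all present; 4 is the first non-negative integer missing from the set.

4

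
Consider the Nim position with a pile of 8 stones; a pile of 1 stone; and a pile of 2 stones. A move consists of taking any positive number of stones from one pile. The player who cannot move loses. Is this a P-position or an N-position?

Compute the nim-sum pairwise:
8 ⊕ 1 = 9
9 ⊕ 2 = 11
The nim-sum is 11 ≠ 0, so this is an N-position: the player to move can win.

N-position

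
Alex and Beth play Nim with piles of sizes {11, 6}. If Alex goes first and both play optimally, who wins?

Alex wins

Bitwise XOR of the heap sizes:
  1011  (11)
  0110  (6)
  ----
  1101  (13)
The nim-sum is 13 ≠ 0, so this is an N-position: the player to move can win; Alex has a winning move.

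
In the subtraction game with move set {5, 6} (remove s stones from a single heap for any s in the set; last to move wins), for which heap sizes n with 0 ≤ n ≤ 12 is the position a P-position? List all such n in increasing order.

Grundy values for subtraction set {5, 6}:
k:     0  1  2  3  4  5  6  7  8  9 10 11 12
g(k):  0  0  0  0  0  1  1  1  1  1  2  0  0
The P-positions (g = 0) in 0..12 are 0, 1, 2, 3, 4, 11, 12.

0, 1, 2, 3, 4, 11, 12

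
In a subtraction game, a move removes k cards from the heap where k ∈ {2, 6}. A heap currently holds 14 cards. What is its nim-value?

1

Build the Grundy sequence with g(k) = mex{g(k−s) : s ∈ {2, 6}, s ≤ k}:
g(0) = mex{} = 0
g(1) = mex{} = 0
g(2) = mex{0} = 1
g(3) = mex{0} = 1
g(4) = mex{1} = 0
g(5) = mex{1} = 0
g(6) = mex{0} = 1
g(7) = mex{0} = 1
g(8) = mex{1} = 0
g(9) = mex{1} = 0
g(10) = mex{0} = 1
g(11) = mex{0} = 1
g(12) = mex{1} = 0
g(13) = mex{1} = 0
g(14) = mex{0} = 1
So g(14) = 1.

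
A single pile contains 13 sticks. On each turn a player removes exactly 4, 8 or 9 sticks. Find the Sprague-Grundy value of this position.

Compute g(0), g(1), … for moves {4, 8, 9}:
g(0) = mex{} = 0
g(1) = mex{} = 0
g(2) = mex{} = 0
g(3) = mex{} = 0
g(4) = mex{0} = 1
g(5) = mex{0} = 1
g(6) = mex{0} = 1
g(7) = mex{0} = 1
g(8) = mex{0,1} = 2
g(9) = mex{0,1} = 2
g(10) = mex{0,1} = 2
g(11) = mex{0,1} = 2
g(12) = mex{0,1,2} = 3
g(13) = mex{1,2} = 0
So g(13) = 0.

0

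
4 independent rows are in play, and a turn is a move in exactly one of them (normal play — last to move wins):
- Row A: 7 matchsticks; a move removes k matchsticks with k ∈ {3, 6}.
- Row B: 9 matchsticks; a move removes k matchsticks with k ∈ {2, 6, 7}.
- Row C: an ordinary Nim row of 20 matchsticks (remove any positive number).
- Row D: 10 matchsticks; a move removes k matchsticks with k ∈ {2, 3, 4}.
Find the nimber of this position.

Build the Grundy sequence for row A with g(k) = mex{g(k−s) : s ∈ {3, 6}, s ≤ k}:
g(0) = mex{} = 0
g(1) = mex{} = 0
g(2) = mex{} = 0
g(3) = mex{0} = 1
g(4) = mex{0} = 1
g(5) = mex{0} = 1
g(6) = mex{0,1} = 2
g(7) = mex{0,1} = 2
So g(7) = 2.
For row B, compute g(0), g(1), … with moves {2, 6, 7}:
k:     0  1  2  3  4  5  6  7  8  9
g(k):  0  0  1  1  0  0  1  1  2  0
So g(9) = 0.
Row C is a plain Nim row of size 20, so its Grundy value is 20.
Build the Grundy sequence for row D with g(k) = mex{g(k−s) : s ∈ {2, 3, 4}, s ≤ k}:
g(0) = mex{} = 0
g(1) = mex{} = 0
g(2) = mex{0} = 1
g(3) = mex{0} = 1
g(4) = mex{0,1} = 2
g(5) = mex{0,1} = 2
g(6) = mex{1,2} = 0
g(7) = mex{1,2} = 0
g(8) = mex{0,2} = 1
g(9) = mex{0,2} = 1
g(10) = mex{0,1} = 2
So g(10) = 2.
The value of a disjunctive sum is the nim-sum of the parts.
Combined value = 2 XOR 0 XOR 20 XOR 2 = 20.

20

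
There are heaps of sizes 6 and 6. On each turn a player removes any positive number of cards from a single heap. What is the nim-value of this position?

0

Nim-sum: 6 ⊕ 6 = 0.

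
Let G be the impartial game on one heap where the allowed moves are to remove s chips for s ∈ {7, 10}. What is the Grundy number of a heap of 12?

1

Grundy values for subtraction set {7, 10}:
k:     0  1  2  3  4  5  6  7  8  9 10 11 12
g(k):  0  0  0  0  0  0  0  1  1  1  1  1  1
So g(12) = 1.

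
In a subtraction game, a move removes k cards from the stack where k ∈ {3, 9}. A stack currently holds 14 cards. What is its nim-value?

0

Compute g(0), g(1), … for moves {3, 9}:
k:     0  1  2  3  4  5  6  7  8  9 10 11 12 13 14
g(k):  0  0  0  1  1  1  0  0  0  1  1  1  0  0  0
So g(14) = 0.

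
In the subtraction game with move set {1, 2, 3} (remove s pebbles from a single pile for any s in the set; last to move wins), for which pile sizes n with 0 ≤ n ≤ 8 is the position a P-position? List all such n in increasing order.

0, 4, 8

Build the Grundy sequence with g(k) = mex{g(k−s) : s ∈ {1, 2, 3}, s ≤ k}:
k:     0  1  2  3  4  5  6  7  8
g(k):  0  1  2  3  0  1  2  3  0
The P-positions (g = 0) in 0..8 are 0, 4, 8.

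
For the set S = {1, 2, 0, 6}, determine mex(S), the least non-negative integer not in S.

The values 0, 1, 2 are all present; 3 is the first non-negative integer missing from the set.

3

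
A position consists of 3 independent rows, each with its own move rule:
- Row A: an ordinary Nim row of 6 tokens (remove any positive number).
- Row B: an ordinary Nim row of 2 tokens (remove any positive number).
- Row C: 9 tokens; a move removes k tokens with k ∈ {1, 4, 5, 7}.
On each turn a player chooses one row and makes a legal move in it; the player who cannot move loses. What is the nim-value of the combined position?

Row A is a plain Nim row of size 6, so its Grundy value is 6.
Row B is a plain Nim row of size 2, so its Grundy value is 2.
Grundy values for row C (subtraction set {1, 4, 5, 7}):
k:     0  1  2  3  4  5  6  7  8  9
g(k):  0  1  0  1  2  3  2  3  0  1
So g(9) = 1.
By the Sprague-Grundy theorem, the Grundy value of a sum of independent games is the XOR of the component values.
Combined value = 6 ⊕ 2 ⊕ 1 = 5.

5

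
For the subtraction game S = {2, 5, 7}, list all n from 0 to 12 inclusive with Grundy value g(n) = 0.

0, 1, 4, 10

Grundy values for subtraction set {2, 5, 7}:
g(0) = mex{} = 0
g(1) = mex{} = 0
g(2) = mex{0} = 1
g(3) = mex{0} = 1
g(4) = mex{1} = 0
g(5) = mex{0,1} = 2
g(6) = mex{0} = 1
g(7) = mex{0,1,2} = 3
g(8) = mex{0,1} = 2
g(9) = mex{0,1,3} = 2
g(10) = mex{1,2} = 0
g(11) = mex{0,1,2} = 3
g(12) = mex{0,2,3} = 1
The P-positions (g = 0) in 0..12 are 0, 1, 4, 10.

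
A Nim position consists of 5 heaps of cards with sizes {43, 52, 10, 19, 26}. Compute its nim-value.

Nim-sum: 43 ⊕ 52 ⊕ 10 ⊕ 19 ⊕ 26 = 28.

28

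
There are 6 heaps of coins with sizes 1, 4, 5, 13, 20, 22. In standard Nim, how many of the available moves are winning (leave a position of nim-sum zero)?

Write each in binary and XOR column by column:
  00001  (1)
  00100  (4)
  00101  (5)
  01101  (13)
  10100  (20)
  10110  (22)
  -----
  01111  (15)
The overall nim-sum is X = 15. A heap of size p has a winning move iff p XOR X < p (reduce it to p XOR X).
  1: 1 XOR 15 = 14 ≥ 1 — no move.
  4: 4 XOR 15 = 11 ≥ 4 — no move.
  5: 5 XOR 15 = 10 ≥ 5 — no move.
  13: 13 XOR 15 = 2 < 13 — winning move (to 2).
  20: 20 XOR 15 = 27 ≥ 20 — no move.
  22: 22 XOR 15 = 25 ≥ 22 — no move.
That gives 1 winning move.

1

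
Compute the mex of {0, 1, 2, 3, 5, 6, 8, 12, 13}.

The values 0, 1, 2, 3 are all present; 4 is the first non-negative integer missing from the set.

4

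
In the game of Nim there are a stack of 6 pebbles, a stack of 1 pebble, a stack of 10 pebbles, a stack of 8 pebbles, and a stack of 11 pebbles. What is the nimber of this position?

14

Compute the nim-sum pairwise:
6 XOR 1 = 7
7 XOR 10 = 13
13 XOR 8 = 5
5 XOR 11 = 14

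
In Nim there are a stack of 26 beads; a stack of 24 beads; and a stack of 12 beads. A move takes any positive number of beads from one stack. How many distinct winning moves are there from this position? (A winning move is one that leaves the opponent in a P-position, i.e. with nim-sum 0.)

3

Compute the nim-sum pairwise:
26 XOR 24 = 2
2 XOR 12 = 14
The overall nim-sum is X = 14. A stack of size p has a winning move iff p XOR X < p (reduce it to p XOR X).
  26: 26 XOR 14 = 20 < 26 — winning move (to 20).
  24: 24 XOR 14 = 22 < 24 — winning move (to 22).
  12: 12 XOR 14 = 2 < 12 — winning move (to 2).
That gives 3 winning moves.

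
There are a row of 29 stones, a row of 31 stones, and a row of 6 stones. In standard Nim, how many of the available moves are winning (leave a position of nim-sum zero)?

3

Nim-sum: 29 ⊕ 31 ⊕ 6 = 4.
The overall nim-sum is X = 4. A row of size p has a winning move iff p XOR X < p (reduce it to p XOR X).
  29: 29 XOR 4 = 25 < 29 — winning move (to 25).
  31: 31 XOR 4 = 27 < 31 — winning move (to 27).
  6: 6 XOR 4 = 2 < 6 — winning move (to 2).
That gives 3 winning moves.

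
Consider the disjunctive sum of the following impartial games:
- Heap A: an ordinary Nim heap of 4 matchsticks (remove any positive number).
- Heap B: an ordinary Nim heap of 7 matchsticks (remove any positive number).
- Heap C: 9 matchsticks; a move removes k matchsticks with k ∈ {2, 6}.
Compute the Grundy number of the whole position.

Heap A is a plain Nim heap of size 4, so its Grundy value is 4.
Heap B is a plain Nim heap of size 7, so its Grundy value is 7.
Build the Grundy sequence for heap C with g(k) = mex{g(k−s) : s ∈ {2, 6}, s ≤ k}:
g(0) = mex{} = 0
g(1) = mex{} = 0
g(2) = mex{0} = 1
g(3) = mex{0} = 1
g(4) = mex{1} = 0
g(5) = mex{1} = 0
g(6) = mex{0} = 1
g(7) = mex{0} = 1
g(8) = mex{1} = 0
g(9) = mex{1} = 0
So g(9) = 0.
The value of a disjunctive sum is the nim-sum of the parts.
Combined value = 4 XOR 7 XOR 0 = 3.

3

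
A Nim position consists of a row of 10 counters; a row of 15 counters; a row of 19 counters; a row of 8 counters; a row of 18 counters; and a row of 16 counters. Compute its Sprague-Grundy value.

Nim-sum: 10 XOR 15 XOR 19 XOR 8 XOR 18 XOR 16 = 28.

28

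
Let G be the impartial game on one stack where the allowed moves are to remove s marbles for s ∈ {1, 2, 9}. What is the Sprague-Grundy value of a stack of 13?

0

Build the Grundy sequence with g(k) = mex{g(k−s) : s ∈ {1, 2, 9}, s ≤ k}:
g(0) = mex{} = 0
g(1) = mex{0} = 1
g(2) = mex{0,1} = 2
g(3) = mex{1,2} = 0
g(4) = mex{0,2} = 1
g(5) = mex{0,1} = 2
g(6) = mex{1,2} = 0
g(7) = mex{0,2} = 1
g(8) = mex{0,1} = 2
g(9) = mex{0,1,2} = 3
g(10) = mex{1,2,3} = 0
g(11) = mex{0,2,3} = 1
g(12) = mex{0,1} = 2
g(13) = mex{1,2} = 0
So g(13) = 0.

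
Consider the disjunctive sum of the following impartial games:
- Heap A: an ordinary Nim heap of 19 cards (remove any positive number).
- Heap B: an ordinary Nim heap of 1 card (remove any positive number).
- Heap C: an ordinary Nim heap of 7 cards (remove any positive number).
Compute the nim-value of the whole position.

21

Heap A is a plain Nim heap of size 19, so its Grundy value is 19.
Heap B is a plain Nim heap of size 1, so its Grundy value is 1.
Heap C is a plain Nim heap of size 7, so its Grundy value is 7.
The value of a disjunctive sum is the nim-sum of the parts.
Combined value = 19 XOR 1 XOR 7 = 21.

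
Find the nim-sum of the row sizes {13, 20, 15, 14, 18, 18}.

Compute the nim-sum pairwise:
13 XOR 20 = 25
25 XOR 15 = 22
22 XOR 14 = 24
24 XOR 18 = 10
10 XOR 18 = 24

24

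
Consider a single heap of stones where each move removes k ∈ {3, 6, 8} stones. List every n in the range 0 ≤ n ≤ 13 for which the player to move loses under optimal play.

0, 1, 2, 11, 12, 13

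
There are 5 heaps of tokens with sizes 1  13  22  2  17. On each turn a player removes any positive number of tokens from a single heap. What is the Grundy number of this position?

Bitwise XOR of the heap sizes:
  00001  (1)
  01101  (13)
  10110  (22)
  00010  (2)
  10001  (17)
  -----
  01001  (9)

9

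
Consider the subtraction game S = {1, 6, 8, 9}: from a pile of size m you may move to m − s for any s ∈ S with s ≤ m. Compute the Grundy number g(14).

0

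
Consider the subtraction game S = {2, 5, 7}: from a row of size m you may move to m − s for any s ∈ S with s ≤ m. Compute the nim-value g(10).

0

Build the Grundy sequence with g(k) = mex{g(k−s) : s ∈ {2, 5, 7}, s ≤ k}:
k:     0  1  2  3  4  5  6  7  8  9 10
g(k):  0  0  1  1  0  2  1  3  2  2  0
So g(10) = 0.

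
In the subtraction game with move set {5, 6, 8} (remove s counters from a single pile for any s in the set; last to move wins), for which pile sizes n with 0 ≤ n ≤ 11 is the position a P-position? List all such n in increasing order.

0, 1, 2, 3, 4

Build the Grundy sequence with g(k) = mex{g(k−s) : s ∈ {5, 6, 8}, s ≤ k}:
g(0) = mex{} = 0
g(1) = mex{} = 0
g(2) = mex{} = 0
g(3) = mex{} = 0
g(4) = mex{} = 0
g(5) = mex{0} = 1
g(6) = mex{0} = 1
g(7) = mex{0} = 1
g(8) = mex{0} = 1
g(9) = mex{0} = 1
g(10) = mex{0,1} = 2
g(11) = mex{0,1} = 2
The P-positions (g = 0) in 0..11 are 0, 1, 2, 3, 4.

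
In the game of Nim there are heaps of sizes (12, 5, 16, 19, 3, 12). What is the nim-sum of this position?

5

Bitwise XOR of the heap sizes:
  01100  (12)
  00101  (5)
  10000  (16)
  10011  (19)
  00011  (3)
  01100  (12)
  -----
  00101  (5)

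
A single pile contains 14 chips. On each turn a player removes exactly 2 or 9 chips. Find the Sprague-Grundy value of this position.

1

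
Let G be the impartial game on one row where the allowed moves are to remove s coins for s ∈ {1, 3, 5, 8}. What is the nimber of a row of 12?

Build the Grundy sequence with g(k) = mex{g(k−s) : s ∈ {1, 3, 5, 8}, s ≤ k}:
k:     0  1  2  3  4  5  6  7  8  9 10 11 12
g(k):  0  1  0  1  0  1  0  1  2  3  2  3  2
So g(12) = 2.

2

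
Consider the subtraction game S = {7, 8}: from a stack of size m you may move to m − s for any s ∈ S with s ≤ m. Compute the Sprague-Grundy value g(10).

1

Compute g(0), g(1), … for moves {7, 8}:
g(0) = mex{} = 0
g(1) = mex{} = 0
g(2) = mex{} = 0
g(3) = mex{} = 0
g(4) = mex{} = 0
g(5) = mex{} = 0
g(6) = mex{} = 0
g(7) = mex{0} = 1
g(8) = mex{0} = 1
g(9) = mex{0} = 1
g(10) = mex{0} = 1
So g(10) = 1.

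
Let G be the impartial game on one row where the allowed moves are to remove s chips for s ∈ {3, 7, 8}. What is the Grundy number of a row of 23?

2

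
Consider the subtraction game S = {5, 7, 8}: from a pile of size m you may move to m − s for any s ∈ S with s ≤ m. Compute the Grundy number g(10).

Build the Grundy sequence with g(k) = mex{g(k−s) : s ∈ {5, 7, 8}, s ≤ k}:
k:     0  1  2  3  4  5  6  7  8  9 10
g(k):  0  0  0  0  0  1  1  1  1  1  2
So g(10) = 2.

2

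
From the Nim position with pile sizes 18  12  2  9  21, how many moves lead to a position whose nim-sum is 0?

Write each in binary and XOR column by column:
  10010  (18)
  01100  (12)
  00010  (2)
  01001  (9)
  10101  (21)
  -----
  00000  (0)
The nim-sum is already 0, so every move leaves a nonzero nim-sum — there are no winning moves.

0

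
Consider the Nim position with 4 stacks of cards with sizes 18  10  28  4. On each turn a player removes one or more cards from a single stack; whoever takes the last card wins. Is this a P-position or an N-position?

Nim-sum: 18 XOR 10 XOR 28 XOR 4 = 0.
The nim-sum is 0, so this is a P-position: the player to move is in a losing position under optimal play.

P-position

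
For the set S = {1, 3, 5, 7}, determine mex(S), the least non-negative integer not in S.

0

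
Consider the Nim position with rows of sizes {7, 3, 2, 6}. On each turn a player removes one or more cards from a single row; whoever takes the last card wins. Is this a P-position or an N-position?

Compute the nim-sum pairwise:
7 XOR 3 = 4
4 XOR 2 = 6
6 XOR 6 = 0
The nim-sum is 0, so this is a P-position: the player to move is in a losing position under optimal play.

P-position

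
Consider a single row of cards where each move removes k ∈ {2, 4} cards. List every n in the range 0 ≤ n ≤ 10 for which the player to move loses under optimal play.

0, 1, 6, 7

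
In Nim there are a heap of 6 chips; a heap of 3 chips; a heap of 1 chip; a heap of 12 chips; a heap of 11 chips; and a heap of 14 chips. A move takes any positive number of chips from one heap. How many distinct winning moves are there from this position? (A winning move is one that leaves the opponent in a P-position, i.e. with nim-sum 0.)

Nim-sum: 6 ^ 3 ^ 1 ^ 12 ^ 11 ^ 14 = 13.
The overall nim-sum is X = 13. A heap of size p has a winning move iff p XOR X < p (reduce it to p XOR X).
  6: 6 XOR 13 = 11 ≥ 6 — no move.
  3: 3 XOR 13 = 14 ≥ 3 — no move.
  1: 1 XOR 13 = 12 ≥ 1 — no move.
  12: 12 XOR 13 = 1 < 12 — winning move (to 1).
  11: 11 XOR 13 = 6 < 11 — winning move (to 6).
  14: 14 XOR 13 = 3 < 14 — winning move (to 3).
That gives 3 winning moves.

3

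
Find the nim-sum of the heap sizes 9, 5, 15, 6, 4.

1

Nim-sum: 9 ^ 5 ^ 15 ^ 6 ^ 4 = 1.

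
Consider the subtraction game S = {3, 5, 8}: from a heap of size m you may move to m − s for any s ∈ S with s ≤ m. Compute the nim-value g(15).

1

Grundy values for subtraction set {3, 5, 8}:
k:     0  1  2  3  4  5  6  7  8  9 10 11 12 13 14 15
g(k):  0  0  0  1  1  1  2  2  2  3  3  0  0  0  1  1
So g(15) = 1.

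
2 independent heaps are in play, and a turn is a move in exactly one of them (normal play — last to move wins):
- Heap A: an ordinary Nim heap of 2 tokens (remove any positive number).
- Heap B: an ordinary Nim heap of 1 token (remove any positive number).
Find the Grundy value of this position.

Heap A is a plain Nim heap of size 2, so its Grundy value is 2.
Heap B is a plain Nim heap of size 1, so its Grundy value is 1.
By the Sprague-Grundy theorem, the Grundy value of a sum of independent games is the XOR of the component values.
Combined value = 2 XOR 1 = 3.

3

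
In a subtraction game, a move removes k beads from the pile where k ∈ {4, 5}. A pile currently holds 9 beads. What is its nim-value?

Build the Grundy sequence with g(k) = mex{g(k−s) : s ∈ {4, 5}, s ≤ k}:
g(0) = mex{} = 0
g(1) = mex{} = 0
g(2) = mex{} = 0
g(3) = mex{} = 0
g(4) = mex{0} = 1
g(5) = mex{0} = 1
g(6) = mex{0} = 1
g(7) = mex{0} = 1
g(8) = mex{0,1} = 2
g(9) = mex{1} = 0
So g(9) = 0.

0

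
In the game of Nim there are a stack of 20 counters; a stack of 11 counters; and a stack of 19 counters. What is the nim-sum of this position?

12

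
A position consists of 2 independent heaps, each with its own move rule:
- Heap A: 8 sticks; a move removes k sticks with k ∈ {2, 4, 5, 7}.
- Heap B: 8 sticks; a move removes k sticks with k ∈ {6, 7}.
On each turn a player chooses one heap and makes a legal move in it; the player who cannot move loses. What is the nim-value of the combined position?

Build the Grundy sequence for heap A with g(k) = mex{g(k−s) : s ∈ {2, 4, 5, 7}, s ≤ k}:
k:     0  1  2  3  4  5  6  7  8
g(k):  0  0  1  1  2  2  3  3  4
So g(8) = 4.
Grundy values for heap B (subtraction set {6, 7}):
g(0) = mex{} = 0
g(1) = mex{} = 0
g(2) = mex{} = 0
g(3) = mex{} = 0
g(4) = mex{} = 0
g(5) = mex{} = 0
g(6) = mex{0} = 1
g(7) = mex{0} = 1
g(8) = mex{0} = 1
So g(8) = 1.
The value of a disjunctive sum is the nim-sum of the parts.
Combined value = 4 XOR 1 = 5.

5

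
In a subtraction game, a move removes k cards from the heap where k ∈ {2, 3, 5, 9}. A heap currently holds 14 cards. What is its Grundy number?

0

Compute g(0), g(1), … for moves {2, 3, 5, 9}:
g(0) = mex{} = 0
g(1) = mex{} = 0
g(2) = mex{0} = 1
g(3) = mex{0} = 1
g(4) = mex{0,1} = 2
g(5) = mex{0,1} = 2
g(6) = mex{0,1,2} = 3
g(7) = mex{1,2} = 0
g(8) = mex{1,2,3} = 0
g(9) = mex{0,2,3} = 1
g(10) = mex{0,2} = 1
g(11) = mex{0,1,3} = 2
g(12) = mex{0,1} = 2
g(13) = mex{0,1,2} = 3
g(14) = mex{1,2} = 0
So g(14) = 0.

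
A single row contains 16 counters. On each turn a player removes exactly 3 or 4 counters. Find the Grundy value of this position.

0

Compute g(0), g(1), … for moves {3, 4}:
k:     0  1  2  3  4  5  6  7  8  9 10 11 12 13 14 15 16
g(k):  0  0  0  1  1  1  2  0  0  0  1  1  1  2  0  0  0
So g(16) = 0.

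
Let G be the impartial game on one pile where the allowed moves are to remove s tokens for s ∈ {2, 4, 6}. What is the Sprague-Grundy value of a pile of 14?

Build the Grundy sequence with g(k) = mex{g(k−s) : s ∈ {2, 4, 6}, s ≤ k}:
k:     0  1  2  3  4  5  6  7  8  9 10 11 12 13 14
g(k):  0  0  1  1  2  2  3  3  0  0  1  1  2  2  3
So g(14) = 3.

3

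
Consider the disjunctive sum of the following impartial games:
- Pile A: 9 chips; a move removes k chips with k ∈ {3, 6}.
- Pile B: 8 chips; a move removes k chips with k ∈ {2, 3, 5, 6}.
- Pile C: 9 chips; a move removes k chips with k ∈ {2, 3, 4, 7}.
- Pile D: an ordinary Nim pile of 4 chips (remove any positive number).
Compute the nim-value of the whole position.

0

For pile A, compute g(0), g(1), … with moves {3, 6}:
k:     0  1  2  3  4  5  6  7  8  9
g(k):  0  0  0  1  1  1  2  2  2  0
So g(9) = 0.
For pile B, compute g(0), g(1), … with moves {2, 3, 5, 6}:
k:     0  1  2  3  4  5  6  7  8
g(k):  0  0  1  1  2  2  3  3  0
So g(8) = 0.
Grundy values for pile C (subtraction set {2, 3, 4, 7}):
k:     0  1  2  3  4  5  6  7  8  9
g(k):  0  0  1  1  2  2  0  3  1  4
So g(9) = 4.
Pile D is a plain Nim pile of size 4, so its Grundy value is 4.
By the Sprague-Grundy theorem, the Grundy value of a sum of independent games is the XOR of the component values.
Combined value = 0 ⊕ 0 ⊕ 4 ⊕ 4 = 0.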